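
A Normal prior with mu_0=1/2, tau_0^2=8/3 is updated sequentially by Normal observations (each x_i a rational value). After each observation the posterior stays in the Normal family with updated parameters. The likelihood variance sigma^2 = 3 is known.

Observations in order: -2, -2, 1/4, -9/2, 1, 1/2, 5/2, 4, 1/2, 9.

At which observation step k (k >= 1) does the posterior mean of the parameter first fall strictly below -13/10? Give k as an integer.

obs 1: x=-2 → posterior Normal(-23/34, 24/17)
obs 2: x=-2 → posterior Normal(-11/10, 24/25)
obs 3: x=1/4 → posterior Normal(-17/22, 8/11)
obs 4: x=-9/2 → posterior Normal(-3/2, 24/41)
obs 5: x=1 → posterior Normal(-107/98, 24/49)
obs 6: x=1/2 → posterior Normal(-33/38, 8/19)
obs 7: x=5/2 → posterior Normal(-59/130, 24/65)
obs 8: x=4 → posterior Normal(5/146, 24/73)
obs 9: x=1/2 → posterior Normal(13/162, 8/27)
obs 10: x=9 → posterior Normal(157/178, 24/89)

k = 4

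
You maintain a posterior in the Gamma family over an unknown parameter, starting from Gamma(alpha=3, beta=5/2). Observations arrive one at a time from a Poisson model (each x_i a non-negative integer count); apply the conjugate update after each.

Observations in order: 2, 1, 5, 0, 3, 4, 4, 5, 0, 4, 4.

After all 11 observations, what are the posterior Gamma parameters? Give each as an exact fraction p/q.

obs 1: x=2 → posterior Gamma(5, 7/2)
obs 2: x=1 → posterior Gamma(6, 9/2)
obs 3: x=5 → posterior Gamma(11, 11/2)
obs 4: x=0 → posterior Gamma(11, 13/2)
obs 5: x=3 → posterior Gamma(14, 15/2)
obs 6: x=4 → posterior Gamma(18, 17/2)
obs 7: x=4 → posterior Gamma(22, 19/2)
obs 8: x=5 → posterior Gamma(27, 21/2)
obs 9: x=0 → posterior Gamma(27, 23/2)
obs 10: x=4 → posterior Gamma(31, 25/2)
obs 11: x=4 → posterior Gamma(35, 27/2)

alpha=35, beta=27/2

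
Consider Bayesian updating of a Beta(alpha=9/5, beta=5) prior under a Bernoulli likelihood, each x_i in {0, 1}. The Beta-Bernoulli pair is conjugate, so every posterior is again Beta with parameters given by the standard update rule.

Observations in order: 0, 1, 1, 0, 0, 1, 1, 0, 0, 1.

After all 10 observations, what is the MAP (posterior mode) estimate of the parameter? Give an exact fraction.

obs 1: x=0 → posterior Beta(9/5, 6)
obs 2: x=1 → posterior Beta(14/5, 6)
obs 3: x=1 → posterior Beta(19/5, 6)
obs 4: x=0 → posterior Beta(19/5, 7)
obs 5: x=0 → posterior Beta(19/5, 8)
obs 6: x=1 → posterior Beta(24/5, 8)
obs 7: x=1 → posterior Beta(29/5, 8)
obs 8: x=0 → posterior Beta(29/5, 9)
obs 9: x=0 → posterior Beta(29/5, 10)
obs 10: x=1 → posterior Beta(34/5, 10)

29/74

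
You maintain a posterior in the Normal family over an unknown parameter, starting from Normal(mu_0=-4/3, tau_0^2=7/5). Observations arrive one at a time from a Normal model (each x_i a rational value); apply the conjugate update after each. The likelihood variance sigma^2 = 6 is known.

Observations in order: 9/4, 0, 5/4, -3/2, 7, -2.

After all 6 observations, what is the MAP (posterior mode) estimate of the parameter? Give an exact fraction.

obs 1: x=9/4 → posterior Normal(-97/148, 42/37)
obs 2: x=0 → posterior Normal(-97/176, 21/22)
obs 3: x=5/4 → posterior Normal(-31/102, 14/17)
obs 4: x=-3/2 → posterior Normal(-13/29, 21/29)
obs 5: x=7 → posterior Normal(23/65, 42/65)
obs 6: x=-2 → posterior Normal(1/8, 7/12)

1/8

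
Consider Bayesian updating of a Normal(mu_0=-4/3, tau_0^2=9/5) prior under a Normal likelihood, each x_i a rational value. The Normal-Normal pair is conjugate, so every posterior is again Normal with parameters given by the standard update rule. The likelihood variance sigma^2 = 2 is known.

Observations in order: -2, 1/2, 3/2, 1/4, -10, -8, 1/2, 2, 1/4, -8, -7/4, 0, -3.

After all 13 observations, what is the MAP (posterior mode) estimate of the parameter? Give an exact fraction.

obs 1: x=-2 → posterior Normal(-94/57, 18/19)
obs 2: x=1/2 → posterior Normal(-23/24, 9/14)
obs 3: x=3/2 → posterior Normal(-40/111, 18/37)
obs 4: x=1/4 → posterior Normal(-133/552, 9/23)
obs 5: x=-10 → posterior Normal(-1213/660, 18/55)
obs 6: x=-8 → posterior Normal(-2077/768, 9/32)
obs 7: x=1/2 → posterior Normal(-2023/876, 18/73)
obs 8: x=2 → posterior Normal(-1807/984, 9/41)
obs 9: x=1/4 → posterior Normal(-445/273, 18/91)
obs 10: x=-8 → posterior Normal(-661/300, 9/50)
obs 11: x=-7/4 → posterior Normal(-2833/1308, 18/109)
obs 12: x=0 → posterior Normal(-2833/1416, 9/59)
obs 13: x=-3 → posterior Normal(-3157/1524, 18/127)

-3157/1524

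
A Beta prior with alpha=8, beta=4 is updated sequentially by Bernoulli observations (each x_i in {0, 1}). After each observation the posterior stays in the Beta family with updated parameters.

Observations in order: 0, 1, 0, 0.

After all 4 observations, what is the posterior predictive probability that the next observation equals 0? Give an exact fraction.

obs 1: x=0 → posterior Beta(8, 5)
obs 2: x=1 → posterior Beta(9, 5)
obs 3: x=0 → posterior Beta(9, 6)
obs 4: x=0 → posterior Beta(9, 7)

7/16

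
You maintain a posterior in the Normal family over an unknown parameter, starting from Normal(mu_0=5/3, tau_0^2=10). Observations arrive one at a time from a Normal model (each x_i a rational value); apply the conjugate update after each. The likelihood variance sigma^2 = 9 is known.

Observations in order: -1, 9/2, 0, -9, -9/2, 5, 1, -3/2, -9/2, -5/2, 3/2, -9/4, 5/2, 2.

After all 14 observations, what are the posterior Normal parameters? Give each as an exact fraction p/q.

mu_0=-145/298, tau_0^2=90/149

obs 1: x=-1 → posterior Normal(5/19, 90/19)
obs 2: x=9/2 → posterior Normal(50/29, 90/29)
obs 3: x=0 → posterior Normal(50/39, 30/13)
obs 4: x=-9 → posterior Normal(-40/49, 90/49)
obs 5: x=-9/2 → posterior Normal(-85/59, 90/59)
obs 6: x=5 → posterior Normal(-35/69, 30/23)
obs 7: x=1 → posterior Normal(-25/79, 90/79)
obs 8: x=-3/2 → posterior Normal(-40/89, 90/89)
obs 9: x=-9/2 → posterior Normal(-85/99, 10/11)
obs 10: x=-5/2 → posterior Normal(-110/109, 90/109)
obs 11: x=3/2 → posterior Normal(-95/119, 90/119)
obs 12: x=-9/4 → posterior Normal(-235/258, 30/43)
obs 13: x=5/2 → posterior Normal(-185/278, 90/139)
obs 14: x=2 → posterior Normal(-145/298, 90/149)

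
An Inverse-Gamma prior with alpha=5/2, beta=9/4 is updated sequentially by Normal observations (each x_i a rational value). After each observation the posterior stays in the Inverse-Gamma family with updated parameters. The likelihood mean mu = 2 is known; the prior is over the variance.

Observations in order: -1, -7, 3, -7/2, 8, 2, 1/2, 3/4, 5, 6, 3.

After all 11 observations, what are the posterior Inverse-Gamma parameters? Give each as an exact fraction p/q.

obs 1: x=-1 → posterior Inverse-Gamma(3, 27/4)
obs 2: x=-7 → posterior Inverse-Gamma(7/2, 189/4)
obs 3: x=3 → posterior Inverse-Gamma(4, 191/4)
obs 4: x=-7/2 → posterior Inverse-Gamma(9/2, 503/8)
obs 5: x=8 → posterior Inverse-Gamma(5, 647/8)
obs 6: x=2 → posterior Inverse-Gamma(11/2, 647/8)
obs 7: x=1/2 → posterior Inverse-Gamma(6, 82)
obs 8: x=3/4 → posterior Inverse-Gamma(13/2, 2649/32)
obs 9: x=5 → posterior Inverse-Gamma(7, 2793/32)
obs 10: x=6 → posterior Inverse-Gamma(15/2, 3049/32)
obs 11: x=3 → posterior Inverse-Gamma(8, 3065/32)

alpha=8, beta=3065/32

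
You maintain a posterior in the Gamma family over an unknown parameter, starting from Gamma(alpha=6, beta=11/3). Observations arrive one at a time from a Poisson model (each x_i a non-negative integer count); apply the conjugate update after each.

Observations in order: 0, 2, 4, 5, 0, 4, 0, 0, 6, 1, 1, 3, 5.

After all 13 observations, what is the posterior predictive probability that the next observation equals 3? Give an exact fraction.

obs 1: x=0 → posterior Gamma(6, 14/3)
obs 2: x=2 → posterior Gamma(8, 17/3)
obs 3: x=4 → posterior Gamma(12, 20/3)
obs 4: x=5 → posterior Gamma(17, 23/3)
obs 5: x=0 → posterior Gamma(17, 26/3)
obs 6: x=4 → posterior Gamma(21, 29/3)
obs 7: x=0 → posterior Gamma(21, 32/3)
obs 8: x=0 → posterior Gamma(21, 35/3)
obs 9: x=6 → posterior Gamma(27, 38/3)
obs 10: x=1 → posterior Gamma(28, 41/3)
obs 11: x=1 → posterior Gamma(29, 44/3)
obs 12: x=3 → posterior Gamma(32, 47/3)
obs 13: x=5 → posterior Gamma(37, 50/3)

179536436917260289192199707031250000000000000000000000000000000000000/935480596774678503001801362972812283024661354043792689825893575512801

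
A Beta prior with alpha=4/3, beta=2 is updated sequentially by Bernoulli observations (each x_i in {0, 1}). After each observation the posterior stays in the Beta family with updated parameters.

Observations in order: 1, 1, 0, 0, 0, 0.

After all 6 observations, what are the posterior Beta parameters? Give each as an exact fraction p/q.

alpha=10/3, beta=6

obs 1: x=1 → posterior Beta(7/3, 2)
obs 2: x=1 → posterior Beta(10/3, 2)
obs 3: x=0 → posterior Beta(10/3, 3)
obs 4: x=0 → posterior Beta(10/3, 4)
obs 5: x=0 → posterior Beta(10/3, 5)
obs 6: x=0 → posterior Beta(10/3, 6)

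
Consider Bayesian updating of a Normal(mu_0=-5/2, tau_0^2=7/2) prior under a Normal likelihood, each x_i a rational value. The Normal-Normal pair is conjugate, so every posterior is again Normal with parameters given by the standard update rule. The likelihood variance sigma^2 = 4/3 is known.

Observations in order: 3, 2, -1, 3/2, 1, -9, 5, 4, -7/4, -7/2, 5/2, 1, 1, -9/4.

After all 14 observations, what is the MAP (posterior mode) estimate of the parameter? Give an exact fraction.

107/604

obs 1: x=3 → posterior Normal(43/29, 28/29)
obs 2: x=2 → posterior Normal(17/10, 14/25)
obs 3: x=-1 → posterior Normal(64/71, 28/71)
obs 4: x=3/2 → posterior Normal(191/184, 7/23)
obs 5: x=1 → posterior Normal(233/226, 28/113)
obs 6: x=-9 → posterior Normal(-145/268, 14/67)
obs 7: x=5 → posterior Normal(13/62, 28/155)
obs 8: x=4 → posterior Normal(233/352, 7/44)
obs 9: x=-7/4 → posterior Normal(319/788, 28/197)
obs 10: x=-7/2 → posterior Normal(25/872, 14/109)
obs 11: x=5/2 → posterior Normal(235/956, 28/239)
obs 12: x=1 → posterior Normal(319/1040, 7/65)
obs 13: x=1 → posterior Normal(403/1124, 28/281)
obs 14: x=-9/4 → posterior Normal(107/604, 14/151)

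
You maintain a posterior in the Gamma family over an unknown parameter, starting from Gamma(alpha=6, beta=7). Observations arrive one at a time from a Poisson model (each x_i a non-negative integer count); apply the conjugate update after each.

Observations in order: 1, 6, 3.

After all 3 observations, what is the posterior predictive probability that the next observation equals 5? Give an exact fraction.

obs 1: x=1 → posterior Gamma(7, 8)
obs 2: x=6 → posterior Gamma(13, 9)
obs 3: x=3 → posterior Gamma(16, 10)

155040000000000000000/7400249944258160101211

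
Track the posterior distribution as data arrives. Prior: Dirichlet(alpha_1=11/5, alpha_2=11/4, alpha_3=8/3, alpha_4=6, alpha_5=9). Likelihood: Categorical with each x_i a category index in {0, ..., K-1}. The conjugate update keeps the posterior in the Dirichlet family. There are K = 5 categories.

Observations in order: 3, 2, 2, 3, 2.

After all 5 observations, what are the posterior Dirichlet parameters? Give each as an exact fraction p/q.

alpha_1=11/5, alpha_2=11/4, alpha_3=17/3, alpha_4=8, alpha_5=9

obs 1: x=3 → posterior Dirichlet(11/5, 11/4, 8/3, 7, 9)
obs 2: x=2 → posterior Dirichlet(11/5, 11/4, 11/3, 7, 9)
obs 3: x=2 → posterior Dirichlet(11/5, 11/4, 14/3, 7, 9)
obs 4: x=3 → posterior Dirichlet(11/5, 11/4, 14/3, 8, 9)
obs 5: x=2 → posterior Dirichlet(11/5, 11/4, 17/3, 8, 9)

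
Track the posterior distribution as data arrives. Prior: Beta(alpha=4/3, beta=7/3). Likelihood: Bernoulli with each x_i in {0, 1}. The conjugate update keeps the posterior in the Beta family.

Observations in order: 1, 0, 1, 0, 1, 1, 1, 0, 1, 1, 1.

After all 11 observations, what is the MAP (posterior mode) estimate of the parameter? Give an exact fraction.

obs 1: x=1 → posterior Beta(7/3, 7/3)
obs 2: x=0 → posterior Beta(7/3, 10/3)
obs 3: x=1 → posterior Beta(10/3, 10/3)
obs 4: x=0 → posterior Beta(10/3, 13/3)
obs 5: x=1 → posterior Beta(13/3, 13/3)
obs 6: x=1 → posterior Beta(16/3, 13/3)
obs 7: x=1 → posterior Beta(19/3, 13/3)
obs 8: x=0 → posterior Beta(19/3, 16/3)
obs 9: x=1 → posterior Beta(22/3, 16/3)
obs 10: x=1 → posterior Beta(25/3, 16/3)
obs 11: x=1 → posterior Beta(28/3, 16/3)

25/38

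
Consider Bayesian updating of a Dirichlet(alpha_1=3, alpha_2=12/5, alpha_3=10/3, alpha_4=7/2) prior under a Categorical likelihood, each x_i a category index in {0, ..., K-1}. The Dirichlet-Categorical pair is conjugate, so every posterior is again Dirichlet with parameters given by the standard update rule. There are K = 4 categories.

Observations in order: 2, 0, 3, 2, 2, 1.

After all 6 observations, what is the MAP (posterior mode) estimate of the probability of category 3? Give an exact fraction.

15/61

obs 1: x=2 → posterior Dirichlet(3, 12/5, 13/3, 7/2)
obs 2: x=0 → posterior Dirichlet(4, 12/5, 13/3, 7/2)
obs 3: x=3 → posterior Dirichlet(4, 12/5, 13/3, 9/2)
obs 4: x=2 → posterior Dirichlet(4, 12/5, 16/3, 9/2)
obs 5: x=2 → posterior Dirichlet(4, 12/5, 19/3, 9/2)
obs 6: x=1 → posterior Dirichlet(4, 17/5, 19/3, 9/2)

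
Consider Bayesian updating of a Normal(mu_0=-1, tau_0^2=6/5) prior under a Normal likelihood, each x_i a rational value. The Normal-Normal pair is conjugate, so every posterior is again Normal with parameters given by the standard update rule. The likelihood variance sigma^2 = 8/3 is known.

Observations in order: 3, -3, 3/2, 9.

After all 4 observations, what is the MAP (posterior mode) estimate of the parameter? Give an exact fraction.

obs 1: x=3 → posterior Normal(7/29, 24/29)
obs 2: x=-3 → posterior Normal(-10/19, 12/19)
obs 3: x=3/2 → posterior Normal(-13/94, 24/47)
obs 4: x=9 → posterior Normal(149/112, 3/7)

149/112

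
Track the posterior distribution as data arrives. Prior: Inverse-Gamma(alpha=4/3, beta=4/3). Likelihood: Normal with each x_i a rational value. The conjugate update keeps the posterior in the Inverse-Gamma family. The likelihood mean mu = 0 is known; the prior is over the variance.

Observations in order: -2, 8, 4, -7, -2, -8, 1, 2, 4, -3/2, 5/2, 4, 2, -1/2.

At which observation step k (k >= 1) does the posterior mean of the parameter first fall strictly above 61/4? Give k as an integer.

k = 2

obs 1: x=-2 → posterior Inverse-Gamma(11/6, 10/3)
obs 2: x=8 → posterior Inverse-Gamma(7/3, 106/3)
obs 3: x=4 → posterior Inverse-Gamma(17/6, 130/3)
obs 4: x=-7 → posterior Inverse-Gamma(10/3, 407/6)
obs 5: x=-2 → posterior Inverse-Gamma(23/6, 419/6)
obs 6: x=-8 → posterior Inverse-Gamma(13/3, 611/6)
obs 7: x=1 → posterior Inverse-Gamma(29/6, 307/3)
obs 8: x=2 → posterior Inverse-Gamma(16/3, 313/3)
obs 9: x=4 → posterior Inverse-Gamma(35/6, 337/3)
obs 10: x=-3/2 → posterior Inverse-Gamma(19/3, 2723/24)
obs 11: x=5/2 → posterior Inverse-Gamma(41/6, 1399/12)
obs 12: x=4 → posterior Inverse-Gamma(22/3, 1495/12)
obs 13: x=2 → posterior Inverse-Gamma(47/6, 1519/12)
obs 14: x=-1/2 → posterior Inverse-Gamma(25/3, 3041/24)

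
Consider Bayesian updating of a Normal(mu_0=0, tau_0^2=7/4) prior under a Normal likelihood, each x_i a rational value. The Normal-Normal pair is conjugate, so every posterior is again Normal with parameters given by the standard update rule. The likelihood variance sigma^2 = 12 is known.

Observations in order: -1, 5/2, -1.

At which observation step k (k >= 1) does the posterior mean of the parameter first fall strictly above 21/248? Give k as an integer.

k = 2

obs 1: x=-1 → posterior Normal(-7/55, 84/55)
obs 2: x=5/2 → posterior Normal(21/124, 42/31)
obs 3: x=-1 → posterior Normal(7/138, 28/23)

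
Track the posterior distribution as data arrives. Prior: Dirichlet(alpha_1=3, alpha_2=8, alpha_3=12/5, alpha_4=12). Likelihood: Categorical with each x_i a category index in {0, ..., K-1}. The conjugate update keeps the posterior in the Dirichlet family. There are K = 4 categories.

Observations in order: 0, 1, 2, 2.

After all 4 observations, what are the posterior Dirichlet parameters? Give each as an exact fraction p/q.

alpha_1=4, alpha_2=9, alpha_3=22/5, alpha_4=12

obs 1: x=0 → posterior Dirichlet(4, 8, 12/5, 12)
obs 2: x=1 → posterior Dirichlet(4, 9, 12/5, 12)
obs 3: x=2 → posterior Dirichlet(4, 9, 17/5, 12)
obs 4: x=2 → posterior Dirichlet(4, 9, 22/5, 12)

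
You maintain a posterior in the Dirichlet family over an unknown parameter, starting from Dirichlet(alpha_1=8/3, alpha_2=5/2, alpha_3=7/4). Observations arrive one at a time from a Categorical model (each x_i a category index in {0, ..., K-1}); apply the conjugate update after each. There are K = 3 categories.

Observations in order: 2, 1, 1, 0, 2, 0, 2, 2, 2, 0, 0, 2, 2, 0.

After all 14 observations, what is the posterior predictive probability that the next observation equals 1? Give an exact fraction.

54/251

obs 1: x=2 → posterior Dirichlet(8/3, 5/2, 11/4)
obs 2: x=1 → posterior Dirichlet(8/3, 7/2, 11/4)
obs 3: x=1 → posterior Dirichlet(8/3, 9/2, 11/4)
obs 4: x=0 → posterior Dirichlet(11/3, 9/2, 11/4)
obs 5: x=2 → posterior Dirichlet(11/3, 9/2, 15/4)
obs 6: x=0 → posterior Dirichlet(14/3, 9/2, 15/4)
obs 7: x=2 → posterior Dirichlet(14/3, 9/2, 19/4)
obs 8: x=2 → posterior Dirichlet(14/3, 9/2, 23/4)
obs 9: x=2 → posterior Dirichlet(14/3, 9/2, 27/4)
obs 10: x=0 → posterior Dirichlet(17/3, 9/2, 27/4)
obs 11: x=0 → posterior Dirichlet(20/3, 9/2, 27/4)
obs 12: x=2 → posterior Dirichlet(20/3, 9/2, 31/4)
obs 13: x=2 → posterior Dirichlet(20/3, 9/2, 35/4)
obs 14: x=0 → posterior Dirichlet(23/3, 9/2, 35/4)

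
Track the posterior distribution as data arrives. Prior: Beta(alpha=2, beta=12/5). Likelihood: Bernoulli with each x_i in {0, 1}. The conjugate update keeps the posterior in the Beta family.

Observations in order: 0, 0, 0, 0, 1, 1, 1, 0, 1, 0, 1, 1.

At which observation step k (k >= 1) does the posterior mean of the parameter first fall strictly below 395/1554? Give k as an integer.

k = 4

obs 1: x=0 → posterior Beta(2, 17/5)
obs 2: x=0 → posterior Beta(2, 22/5)
obs 3: x=0 → posterior Beta(2, 27/5)
obs 4: x=0 → posterior Beta(2, 32/5)
obs 5: x=1 → posterior Beta(3, 32/5)
obs 6: x=1 → posterior Beta(4, 32/5)
obs 7: x=1 → posterior Beta(5, 32/5)
obs 8: x=0 → posterior Beta(5, 37/5)
obs 9: x=1 → posterior Beta(6, 37/5)
obs 10: x=0 → posterior Beta(6, 42/5)
obs 11: x=1 → posterior Beta(7, 42/5)
obs 12: x=1 → posterior Beta(8, 42/5)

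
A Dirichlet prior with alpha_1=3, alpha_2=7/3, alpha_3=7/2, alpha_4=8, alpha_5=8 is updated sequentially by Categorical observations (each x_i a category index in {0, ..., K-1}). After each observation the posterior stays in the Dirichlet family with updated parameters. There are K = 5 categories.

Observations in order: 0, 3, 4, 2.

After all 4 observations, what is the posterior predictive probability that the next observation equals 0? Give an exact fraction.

obs 1: x=0 → posterior Dirichlet(4, 7/3, 7/2, 8, 8)
obs 2: x=3 → posterior Dirichlet(4, 7/3, 7/2, 9, 8)
obs 3: x=4 → posterior Dirichlet(4, 7/3, 7/2, 9, 9)
obs 4: x=2 → posterior Dirichlet(4, 7/3, 9/2, 9, 9)

24/173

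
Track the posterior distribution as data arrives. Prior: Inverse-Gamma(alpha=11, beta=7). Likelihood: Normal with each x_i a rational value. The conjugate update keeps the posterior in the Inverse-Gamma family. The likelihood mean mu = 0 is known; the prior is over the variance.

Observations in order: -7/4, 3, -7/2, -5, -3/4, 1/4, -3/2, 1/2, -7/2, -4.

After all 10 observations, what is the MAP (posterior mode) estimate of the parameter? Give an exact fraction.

1515/544

obs 1: x=-7/4 → posterior Inverse-Gamma(23/2, 273/32)
obs 2: x=3 → posterior Inverse-Gamma(12, 417/32)
obs 3: x=-7/2 → posterior Inverse-Gamma(25/2, 613/32)
obs 4: x=-5 → posterior Inverse-Gamma(13, 1013/32)
obs 5: x=-3/4 → posterior Inverse-Gamma(27/2, 511/16)
obs 6: x=1/4 → posterior Inverse-Gamma(14, 1023/32)
obs 7: x=-3/2 → posterior Inverse-Gamma(29/2, 1059/32)
obs 8: x=1/2 → posterior Inverse-Gamma(15, 1063/32)
obs 9: x=-7/2 → posterior Inverse-Gamma(31/2, 1259/32)
obs 10: x=-4 → posterior Inverse-Gamma(16, 1515/32)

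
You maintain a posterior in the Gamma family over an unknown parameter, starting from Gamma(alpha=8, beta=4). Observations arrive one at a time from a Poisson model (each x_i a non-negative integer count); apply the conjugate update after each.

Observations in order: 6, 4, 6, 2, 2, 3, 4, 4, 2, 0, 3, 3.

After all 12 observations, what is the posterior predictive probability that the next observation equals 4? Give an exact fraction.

obs 1: x=6 → posterior Gamma(14, 5)
obs 2: x=4 → posterior Gamma(18, 6)
obs 3: x=6 → posterior Gamma(24, 7)
obs 4: x=2 → posterior Gamma(26, 8)
obs 5: x=2 → posterior Gamma(28, 9)
obs 6: x=3 → posterior Gamma(31, 10)
obs 7: x=4 → posterior Gamma(35, 11)
obs 8: x=4 → posterior Gamma(39, 12)
obs 9: x=2 → posterior Gamma(41, 13)
obs 10: x=0 → posterior Gamma(41, 14)
obs 11: x=3 → posterior Gamma(44, 15)
obs 12: x=3 → posterior Gamma(47, 16)

90351033103722036244461394010295348476773278678754196769996800/566102392446495912472763130484190827147641176198176468019613233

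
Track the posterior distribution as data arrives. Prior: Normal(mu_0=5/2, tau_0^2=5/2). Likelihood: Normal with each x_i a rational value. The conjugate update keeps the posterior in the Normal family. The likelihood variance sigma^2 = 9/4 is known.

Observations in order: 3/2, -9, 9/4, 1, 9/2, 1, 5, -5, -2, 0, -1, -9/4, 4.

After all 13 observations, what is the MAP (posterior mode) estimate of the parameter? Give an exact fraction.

obs 1: x=3/2 → posterior Normal(75/38, 45/38)
obs 2: x=-9 → posterior Normal(-105/58, 45/58)
obs 3: x=9/4 → posterior Normal(-10/13, 15/26)
obs 4: x=1 → posterior Normal(-20/49, 45/98)
obs 5: x=9/2 → posterior Normal(25/59, 45/118)
obs 6: x=1 → posterior Normal(35/69, 15/46)
obs 7: x=5 → posterior Normal(85/79, 45/158)
obs 8: x=-5 → posterior Normal(35/89, 45/178)
obs 9: x=-2 → posterior Normal(5/33, 5/22)
obs 10: x=0 → posterior Normal(15/109, 45/218)
obs 11: x=-1 → posterior Normal(5/119, 45/238)
obs 12: x=-9/4 → posterior Normal(-35/258, 15/86)
obs 13: x=4 → posterior Normal(45/278, 45/278)

45/278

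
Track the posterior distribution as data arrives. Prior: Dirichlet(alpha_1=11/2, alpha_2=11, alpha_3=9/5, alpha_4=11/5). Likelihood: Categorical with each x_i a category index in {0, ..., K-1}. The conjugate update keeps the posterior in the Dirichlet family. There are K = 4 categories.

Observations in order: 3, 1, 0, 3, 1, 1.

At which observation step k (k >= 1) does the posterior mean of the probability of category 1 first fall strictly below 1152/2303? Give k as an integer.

obs 1: x=3 → posterior Dirichlet(11/2, 11, 9/5, 16/5)
obs 2: x=1 → posterior Dirichlet(11/2, 12, 9/5, 16/5)
obs 3: x=0 → posterior Dirichlet(13/2, 12, 9/5, 16/5)
obs 4: x=3 → posterior Dirichlet(13/2, 12, 9/5, 21/5)
obs 5: x=1 → posterior Dirichlet(13/2, 13, 9/5, 21/5)
obs 6: x=1 → posterior Dirichlet(13/2, 14, 9/5, 21/5)

k = 4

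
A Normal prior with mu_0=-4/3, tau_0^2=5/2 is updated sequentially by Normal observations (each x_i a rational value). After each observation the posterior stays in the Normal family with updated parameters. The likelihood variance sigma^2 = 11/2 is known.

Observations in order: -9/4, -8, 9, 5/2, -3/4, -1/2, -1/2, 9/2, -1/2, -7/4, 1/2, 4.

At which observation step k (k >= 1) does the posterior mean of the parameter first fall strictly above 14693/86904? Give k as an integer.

k = 12

obs 1: x=-9/4 → posterior Normal(-311/192, 55/32)
obs 2: x=-8 → posterior Normal(-113/36, 55/42)
obs 3: x=9 → posterior Normal(-251/312, 55/52)
obs 4: x=5/2 → posterior Normal(-101/372, 55/62)
obs 5: x=-3/4 → posterior Normal(-73/216, 55/72)
obs 6: x=-1/2 → posterior Normal(-44/123, 55/82)
obs 7: x=-1/2 → posterior Normal(-103/276, 55/92)
obs 8: x=9/2 → posterior Normal(16/153, 55/102)
obs 9: x=-1/2 → posterior Normal(17/336, 55/112)
obs 10: x=-7/4 → posterior Normal(-71/732, 55/122)
obs 11: x=1/2 → posterior Normal(-41/792, 5/12)
obs 12: x=4 → posterior Normal(199/852, 55/142)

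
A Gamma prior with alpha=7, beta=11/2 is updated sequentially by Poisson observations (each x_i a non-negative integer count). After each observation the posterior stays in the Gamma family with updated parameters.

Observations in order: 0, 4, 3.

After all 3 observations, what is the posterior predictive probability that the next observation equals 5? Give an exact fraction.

46165158974750309109504/1978419655660313589123979

obs 1: x=0 → posterior Gamma(7, 13/2)
obs 2: x=4 → posterior Gamma(11, 15/2)
obs 3: x=3 → posterior Gamma(14, 17/2)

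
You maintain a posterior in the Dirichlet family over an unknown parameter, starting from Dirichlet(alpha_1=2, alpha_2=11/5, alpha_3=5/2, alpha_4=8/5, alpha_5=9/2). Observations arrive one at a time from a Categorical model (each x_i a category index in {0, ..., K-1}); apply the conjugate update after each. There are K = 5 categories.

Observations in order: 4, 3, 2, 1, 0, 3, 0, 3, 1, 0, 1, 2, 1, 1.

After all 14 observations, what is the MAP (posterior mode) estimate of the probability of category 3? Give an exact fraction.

18/109

obs 1: x=4 → posterior Dirichlet(2, 11/5, 5/2, 8/5, 11/2)
obs 2: x=3 → posterior Dirichlet(2, 11/5, 5/2, 13/5, 11/2)
obs 3: x=2 → posterior Dirichlet(2, 11/5, 7/2, 13/5, 11/2)
obs 4: x=1 → posterior Dirichlet(2, 16/5, 7/2, 13/5, 11/2)
obs 5: x=0 → posterior Dirichlet(3, 16/5, 7/2, 13/5, 11/2)
obs 6: x=3 → posterior Dirichlet(3, 16/5, 7/2, 18/5, 11/2)
obs 7: x=0 → posterior Dirichlet(4, 16/5, 7/2, 18/5, 11/2)
obs 8: x=3 → posterior Dirichlet(4, 16/5, 7/2, 23/5, 11/2)
obs 9: x=1 → posterior Dirichlet(4, 21/5, 7/2, 23/5, 11/2)
obs 10: x=0 → posterior Dirichlet(5, 21/5, 7/2, 23/5, 11/2)
obs 11: x=1 → posterior Dirichlet(5, 26/5, 7/2, 23/5, 11/2)
obs 12: x=2 → posterior Dirichlet(5, 26/5, 9/2, 23/5, 11/2)
obs 13: x=1 → posterior Dirichlet(5, 31/5, 9/2, 23/5, 11/2)
obs 14: x=1 → posterior Dirichlet(5, 36/5, 9/2, 23/5, 11/2)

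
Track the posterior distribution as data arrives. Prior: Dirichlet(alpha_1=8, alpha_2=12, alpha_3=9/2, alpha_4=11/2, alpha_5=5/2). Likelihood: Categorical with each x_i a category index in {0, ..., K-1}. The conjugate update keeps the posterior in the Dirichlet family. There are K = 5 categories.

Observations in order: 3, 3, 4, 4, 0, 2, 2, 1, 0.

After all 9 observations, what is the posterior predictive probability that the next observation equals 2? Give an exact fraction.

13/83

obs 1: x=3 → posterior Dirichlet(8, 12, 9/2, 13/2, 5/2)
obs 2: x=3 → posterior Dirichlet(8, 12, 9/2, 15/2, 5/2)
obs 3: x=4 → posterior Dirichlet(8, 12, 9/2, 15/2, 7/2)
obs 4: x=4 → posterior Dirichlet(8, 12, 9/2, 15/2, 9/2)
obs 5: x=0 → posterior Dirichlet(9, 12, 9/2, 15/2, 9/2)
obs 6: x=2 → posterior Dirichlet(9, 12, 11/2, 15/2, 9/2)
obs 7: x=2 → posterior Dirichlet(9, 12, 13/2, 15/2, 9/2)
obs 8: x=1 → posterior Dirichlet(9, 13, 13/2, 15/2, 9/2)
obs 9: x=0 → posterior Dirichlet(10, 13, 13/2, 15/2, 9/2)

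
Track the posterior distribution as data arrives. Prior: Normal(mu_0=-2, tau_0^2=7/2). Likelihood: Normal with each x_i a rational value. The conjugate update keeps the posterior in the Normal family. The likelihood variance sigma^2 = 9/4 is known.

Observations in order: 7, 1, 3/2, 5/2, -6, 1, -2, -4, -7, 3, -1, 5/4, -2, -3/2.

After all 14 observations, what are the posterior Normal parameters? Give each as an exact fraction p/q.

obs 1: x=7 → posterior Normal(80/23, 63/46)
obs 2: x=1 → posterior Normal(94/37, 63/74)
obs 3: x=3/2 → posterior Normal(115/51, 21/34)
obs 4: x=5/2 → posterior Normal(30/13, 63/130)
obs 5: x=-6 → posterior Normal(66/79, 63/158)
obs 6: x=1 → posterior Normal(80/93, 21/62)
obs 7: x=-2 → posterior Normal(52/107, 63/214)
obs 8: x=-4 → posterior Normal(-4/121, 63/242)
obs 9: x=-7 → posterior Normal(-34/45, 7/30)
obs 10: x=3 → posterior Normal(-60/149, 63/298)
obs 11: x=-1 → posterior Normal(-74/163, 63/326)
obs 12: x=5/4 → posterior Normal(-113/354, 21/118)
obs 13: x=-2 → posterior Normal(-169/382, 63/382)
obs 14: x=-3/2 → posterior Normal(-211/410, 63/410)

mu_0=-211/410, tau_0^2=63/410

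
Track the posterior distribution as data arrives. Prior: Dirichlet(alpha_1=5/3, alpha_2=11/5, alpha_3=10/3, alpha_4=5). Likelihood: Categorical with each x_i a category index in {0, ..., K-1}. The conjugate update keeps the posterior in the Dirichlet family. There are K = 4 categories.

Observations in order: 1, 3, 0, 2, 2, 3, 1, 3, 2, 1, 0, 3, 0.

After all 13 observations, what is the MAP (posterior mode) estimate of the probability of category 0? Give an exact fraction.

55/318

obs 1: x=1 → posterior Dirichlet(5/3, 16/5, 10/3, 5)
obs 2: x=3 → posterior Dirichlet(5/3, 16/5, 10/3, 6)
obs 3: x=0 → posterior Dirichlet(8/3, 16/5, 10/3, 6)
obs 4: x=2 → posterior Dirichlet(8/3, 16/5, 13/3, 6)
obs 5: x=2 → posterior Dirichlet(8/3, 16/5, 16/3, 6)
obs 6: x=3 → posterior Dirichlet(8/3, 16/5, 16/3, 7)
obs 7: x=1 → posterior Dirichlet(8/3, 21/5, 16/3, 7)
obs 8: x=3 → posterior Dirichlet(8/3, 21/5, 16/3, 8)
obs 9: x=2 → posterior Dirichlet(8/3, 21/5, 19/3, 8)
obs 10: x=1 → posterior Dirichlet(8/3, 26/5, 19/3, 8)
obs 11: x=0 → posterior Dirichlet(11/3, 26/5, 19/3, 8)
obs 12: x=3 → posterior Dirichlet(11/3, 26/5, 19/3, 9)
obs 13: x=0 → posterior Dirichlet(14/3, 26/5, 19/3, 9)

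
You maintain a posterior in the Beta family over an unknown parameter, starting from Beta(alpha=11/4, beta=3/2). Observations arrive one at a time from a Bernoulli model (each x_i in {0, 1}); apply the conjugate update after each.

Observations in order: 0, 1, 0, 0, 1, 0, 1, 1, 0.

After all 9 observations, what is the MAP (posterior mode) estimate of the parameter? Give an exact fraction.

obs 1: x=0 → posterior Beta(11/4, 5/2)
obs 2: x=1 → posterior Beta(15/4, 5/2)
obs 3: x=0 → posterior Beta(15/4, 7/2)
obs 4: x=0 → posterior Beta(15/4, 9/2)
obs 5: x=1 → posterior Beta(19/4, 9/2)
obs 6: x=0 → posterior Beta(19/4, 11/2)
obs 7: x=1 → posterior Beta(23/4, 11/2)
obs 8: x=1 → posterior Beta(27/4, 11/2)
obs 9: x=0 → posterior Beta(27/4, 13/2)

23/45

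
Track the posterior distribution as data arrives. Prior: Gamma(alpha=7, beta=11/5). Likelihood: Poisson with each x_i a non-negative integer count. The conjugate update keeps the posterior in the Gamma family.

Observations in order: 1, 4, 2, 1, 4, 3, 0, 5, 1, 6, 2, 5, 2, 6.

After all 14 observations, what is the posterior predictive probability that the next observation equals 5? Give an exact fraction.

obs 1: x=1 → posterior Gamma(8, 16/5)
obs 2: x=4 → posterior Gamma(12, 21/5)
obs 3: x=2 → posterior Gamma(14, 26/5)
obs 4: x=1 → posterior Gamma(15, 31/5)
obs 5: x=4 → posterior Gamma(19, 36/5)
obs 6: x=3 → posterior Gamma(22, 41/5)
obs 7: x=0 → posterior Gamma(22, 46/5)
obs 8: x=5 → posterior Gamma(27, 51/5)
obs 9: x=1 → posterior Gamma(28, 56/5)
obs 10: x=6 → posterior Gamma(34, 61/5)
obs 11: x=2 → posterior Gamma(36, 66/5)
obs 12: x=5 → posterior Gamma(41, 71/5)
obs 13: x=2 → posterior Gamma(43, 76/5)
obs 14: x=6 → posterior Gamma(49, 81/5)

29406962950125952447915149619068142685858364219816990130432027356413874797534851659191391013737809015625/290346347558963262089909742729232341929291988375475702557463841554423126328511579080907153651407641378816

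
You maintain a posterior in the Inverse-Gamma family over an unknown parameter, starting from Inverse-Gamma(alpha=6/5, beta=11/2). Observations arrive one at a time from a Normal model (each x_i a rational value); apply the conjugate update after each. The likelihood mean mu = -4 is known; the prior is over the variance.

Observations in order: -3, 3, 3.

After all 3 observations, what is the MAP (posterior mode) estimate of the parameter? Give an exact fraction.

550/37

obs 1: x=-3 → posterior Inverse-Gamma(17/10, 6)
obs 2: x=3 → posterior Inverse-Gamma(11/5, 61/2)
obs 3: x=3 → posterior Inverse-Gamma(27/10, 55)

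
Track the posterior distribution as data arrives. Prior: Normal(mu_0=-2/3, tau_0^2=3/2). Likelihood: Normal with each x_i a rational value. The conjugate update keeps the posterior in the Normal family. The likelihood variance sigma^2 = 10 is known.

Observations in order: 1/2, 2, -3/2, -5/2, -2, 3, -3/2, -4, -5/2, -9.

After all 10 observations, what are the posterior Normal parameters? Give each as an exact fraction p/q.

mu_0=-79/60, tau_0^2=3/5

obs 1: x=1/2 → posterior Normal(-71/138, 30/23)
obs 2: x=2 → posterior Normal(-35/156, 15/13)
obs 3: x=-3/2 → posterior Normal(-31/87, 30/29)
obs 4: x=-5/2 → posterior Normal(-107/192, 15/16)
obs 5: x=-2 → posterior Normal(-143/210, 6/7)
obs 6: x=3 → posterior Normal(-89/228, 15/19)
obs 7: x=-3/2 → posterior Normal(-58/123, 30/41)
obs 8: x=-4 → posterior Normal(-47/66, 15/22)
obs 9: x=-5/2 → posterior Normal(-233/282, 30/47)
obs 10: x=-9 → posterior Normal(-79/60, 3/5)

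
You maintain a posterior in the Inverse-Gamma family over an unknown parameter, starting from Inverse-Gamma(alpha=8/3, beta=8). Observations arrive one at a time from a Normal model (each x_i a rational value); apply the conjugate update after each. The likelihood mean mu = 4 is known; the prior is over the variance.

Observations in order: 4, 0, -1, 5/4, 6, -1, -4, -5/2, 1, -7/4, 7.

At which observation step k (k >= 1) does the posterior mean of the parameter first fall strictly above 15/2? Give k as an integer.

k = 3

obs 1: x=4 → posterior Inverse-Gamma(19/6, 8)
obs 2: x=0 → posterior Inverse-Gamma(11/3, 16)
obs 3: x=-1 → posterior Inverse-Gamma(25/6, 57/2)
obs 4: x=5/4 → posterior Inverse-Gamma(14/3, 1033/32)
obs 5: x=6 → posterior Inverse-Gamma(31/6, 1097/32)
obs 6: x=-1 → posterior Inverse-Gamma(17/3, 1497/32)
obs 7: x=-4 → posterior Inverse-Gamma(37/6, 2521/32)
obs 8: x=-5/2 → posterior Inverse-Gamma(20/3, 3197/32)
obs 9: x=1 → posterior Inverse-Gamma(43/6, 3341/32)
obs 10: x=-7/4 → posterior Inverse-Gamma(23/3, 1935/16)
obs 11: x=7 → posterior Inverse-Gamma(49/6, 2007/16)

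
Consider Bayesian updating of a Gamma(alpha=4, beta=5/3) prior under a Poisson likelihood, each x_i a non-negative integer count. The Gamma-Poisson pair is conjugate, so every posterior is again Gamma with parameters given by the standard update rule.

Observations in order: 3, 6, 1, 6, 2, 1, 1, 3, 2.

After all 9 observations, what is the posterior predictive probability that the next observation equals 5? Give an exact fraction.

obs 1: x=3 → posterior Gamma(7, 8/3)
obs 2: x=6 → posterior Gamma(13, 11/3)
obs 3: x=1 → posterior Gamma(14, 14/3)
obs 4: x=6 → posterior Gamma(20, 17/3)
obs 5: x=2 → posterior Gamma(22, 20/3)
obs 6: x=1 → posterior Gamma(23, 23/3)
obs 7: x=1 → posterior Gamma(24, 26/3)
obs 8: x=3 → posterior Gamma(27, 29/3)
obs 9: x=2 → posterior Gamma(29, 32/3)

2572286055945093491324887318731233961822316853723136/31500214267261391312908183811814524233341217041015625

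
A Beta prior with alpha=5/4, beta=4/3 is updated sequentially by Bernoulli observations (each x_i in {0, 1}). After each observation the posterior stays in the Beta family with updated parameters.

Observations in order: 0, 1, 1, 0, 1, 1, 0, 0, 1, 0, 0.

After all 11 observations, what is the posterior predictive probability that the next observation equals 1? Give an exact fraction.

obs 1: x=0 → posterior Beta(5/4, 7/3)
obs 2: x=1 → posterior Beta(9/4, 7/3)
obs 3: x=1 → posterior Beta(13/4, 7/3)
obs 4: x=0 → posterior Beta(13/4, 10/3)
obs 5: x=1 → posterior Beta(17/4, 10/3)
obs 6: x=1 → posterior Beta(21/4, 10/3)
obs 7: x=0 → posterior Beta(21/4, 13/3)
obs 8: x=0 → posterior Beta(21/4, 16/3)
obs 9: x=1 → posterior Beta(25/4, 16/3)
obs 10: x=0 → posterior Beta(25/4, 19/3)
obs 11: x=0 → posterior Beta(25/4, 22/3)

75/163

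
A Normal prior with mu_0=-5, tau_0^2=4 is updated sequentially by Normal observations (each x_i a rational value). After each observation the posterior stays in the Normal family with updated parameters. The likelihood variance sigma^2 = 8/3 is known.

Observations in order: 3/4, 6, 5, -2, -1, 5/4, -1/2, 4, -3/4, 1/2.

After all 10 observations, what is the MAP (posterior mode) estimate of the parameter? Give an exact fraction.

119/128

obs 1: x=3/4 → posterior Normal(-31/20, 8/5)
obs 2: x=6 → posterior Normal(41/32, 1)
obs 3: x=5 → posterior Normal(101/44, 8/11)
obs 4: x=-2 → posterior Normal(11/8, 4/7)
obs 5: x=-1 → posterior Normal(65/68, 8/17)
obs 6: x=5/4 → posterior Normal(1, 2/5)
obs 7: x=-1/2 → posterior Normal(37/46, 8/23)
obs 8: x=4 → posterior Normal(61/52, 4/13)
obs 9: x=-3/4 → posterior Normal(113/116, 8/29)
obs 10: x=1/2 → posterior Normal(119/128, 1/4)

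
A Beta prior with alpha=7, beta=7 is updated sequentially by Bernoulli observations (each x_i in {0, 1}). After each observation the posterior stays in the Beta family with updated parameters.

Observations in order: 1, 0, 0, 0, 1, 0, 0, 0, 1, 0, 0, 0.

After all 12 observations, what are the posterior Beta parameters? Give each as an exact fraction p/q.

alpha=10, beta=16

obs 1: x=1 → posterior Beta(8, 7)
obs 2: x=0 → posterior Beta(8, 8)
obs 3: x=0 → posterior Beta(8, 9)
obs 4: x=0 → posterior Beta(8, 10)
obs 5: x=1 → posterior Beta(9, 10)
obs 6: x=0 → posterior Beta(9, 11)
obs 7: x=0 → posterior Beta(9, 12)
obs 8: x=0 → posterior Beta(9, 13)
obs 9: x=1 → posterior Beta(10, 13)
obs 10: x=0 → posterior Beta(10, 14)
obs 11: x=0 → posterior Beta(10, 15)
obs 12: x=0 → posterior Beta(10, 16)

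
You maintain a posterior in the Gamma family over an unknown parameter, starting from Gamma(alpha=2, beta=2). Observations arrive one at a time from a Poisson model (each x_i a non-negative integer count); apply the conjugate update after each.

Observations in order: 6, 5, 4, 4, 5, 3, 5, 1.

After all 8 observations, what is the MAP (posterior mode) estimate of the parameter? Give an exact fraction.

17/5

obs 1: x=6 → posterior Gamma(8, 3)
obs 2: x=5 → posterior Gamma(13, 4)
obs 3: x=4 → posterior Gamma(17, 5)
obs 4: x=4 → posterior Gamma(21, 6)
obs 5: x=5 → posterior Gamma(26, 7)
obs 6: x=3 → posterior Gamma(29, 8)
obs 7: x=5 → posterior Gamma(34, 9)
obs 8: x=1 → posterior Gamma(35, 10)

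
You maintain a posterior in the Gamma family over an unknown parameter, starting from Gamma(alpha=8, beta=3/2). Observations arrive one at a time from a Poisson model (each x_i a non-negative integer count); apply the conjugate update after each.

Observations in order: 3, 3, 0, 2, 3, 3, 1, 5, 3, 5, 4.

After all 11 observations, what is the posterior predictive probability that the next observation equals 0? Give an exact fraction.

obs 1: x=3 → posterior Gamma(11, 5/2)
obs 2: x=3 → posterior Gamma(14, 7/2)
obs 3: x=0 → posterior Gamma(14, 9/2)
obs 4: x=2 → posterior Gamma(16, 11/2)
obs 5: x=3 → posterior Gamma(19, 13/2)
obs 6: x=3 → posterior Gamma(22, 15/2)
obs 7: x=1 → posterior Gamma(23, 17/2)
obs 8: x=5 → posterior Gamma(28, 19/2)
obs 9: x=3 → posterior Gamma(31, 21/2)
obs 10: x=5 → posterior Gamma(36, 23/2)
obs 11: x=4 → posterior Gamma(40, 25/2)

82718061255302767487140869206996285356581211090087890625/1797010299914431210413179829509605039731475627537851106401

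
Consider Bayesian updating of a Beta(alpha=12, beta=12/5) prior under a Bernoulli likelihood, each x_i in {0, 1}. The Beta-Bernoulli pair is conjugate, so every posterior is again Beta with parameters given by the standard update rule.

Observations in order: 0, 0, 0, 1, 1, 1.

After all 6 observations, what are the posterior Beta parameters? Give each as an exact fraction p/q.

alpha=15, beta=27/5

obs 1: x=0 → posterior Beta(12, 17/5)
obs 2: x=0 → posterior Beta(12, 22/5)
obs 3: x=0 → posterior Beta(12, 27/5)
obs 4: x=1 → posterior Beta(13, 27/5)
obs 5: x=1 → posterior Beta(14, 27/5)
obs 6: x=1 → posterior Beta(15, 27/5)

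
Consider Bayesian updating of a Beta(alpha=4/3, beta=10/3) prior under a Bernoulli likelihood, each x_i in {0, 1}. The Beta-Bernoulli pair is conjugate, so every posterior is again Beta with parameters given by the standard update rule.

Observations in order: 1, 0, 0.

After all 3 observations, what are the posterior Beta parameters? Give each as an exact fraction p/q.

obs 1: x=1 → posterior Beta(7/3, 10/3)
obs 2: x=0 → posterior Beta(7/3, 13/3)
obs 3: x=0 → posterior Beta(7/3, 16/3)

alpha=7/3, beta=16/3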